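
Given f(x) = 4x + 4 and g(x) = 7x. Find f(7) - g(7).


-17


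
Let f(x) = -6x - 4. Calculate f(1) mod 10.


0


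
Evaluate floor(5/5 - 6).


5/5 = 1
1 - 6 = -5
floor(-5) = -5

-5


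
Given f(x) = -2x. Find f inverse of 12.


Solve -2x = 12
x = (12) / (-2) = -6

-6


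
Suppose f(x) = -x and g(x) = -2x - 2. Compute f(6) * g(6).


84


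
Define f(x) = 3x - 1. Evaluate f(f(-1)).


-13


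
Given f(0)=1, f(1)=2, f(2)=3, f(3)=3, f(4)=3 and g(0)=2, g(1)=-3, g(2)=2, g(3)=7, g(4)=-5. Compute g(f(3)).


f(3) = 3
g(3) = 7

7


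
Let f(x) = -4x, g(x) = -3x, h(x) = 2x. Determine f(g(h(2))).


h(2) = 4
g(4) = -12
f(-12) = 48

48


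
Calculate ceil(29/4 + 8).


16


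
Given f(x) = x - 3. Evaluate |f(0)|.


f(0) = -3
|-3| = 3

3


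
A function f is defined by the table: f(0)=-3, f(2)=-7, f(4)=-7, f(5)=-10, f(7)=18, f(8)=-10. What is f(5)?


Reading from the table at x = 5

-10


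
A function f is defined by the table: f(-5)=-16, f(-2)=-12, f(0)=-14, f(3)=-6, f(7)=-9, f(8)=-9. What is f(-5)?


Reading from the table at x = -5

-16


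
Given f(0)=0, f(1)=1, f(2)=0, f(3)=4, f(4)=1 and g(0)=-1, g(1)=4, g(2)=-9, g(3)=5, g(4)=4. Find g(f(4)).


f(4) = 1
g(1) = 4

4


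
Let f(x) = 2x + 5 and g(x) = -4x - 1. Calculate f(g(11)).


g(11) = -45
f(-45) = -85

-85


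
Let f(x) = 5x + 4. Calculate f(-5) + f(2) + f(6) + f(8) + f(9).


f(-5) = -21
f(2) = 14
f(6) = 34
f(8) = 44
f(9) = 49
Sum = 120

120


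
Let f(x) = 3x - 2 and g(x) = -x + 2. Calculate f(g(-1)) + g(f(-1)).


f(g(-1)) = 7
g(f(-1)) = 7
Sum = 14

14


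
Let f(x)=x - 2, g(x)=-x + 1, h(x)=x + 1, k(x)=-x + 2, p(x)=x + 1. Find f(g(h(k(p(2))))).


p(2) = 3
k(3) = -1
h(-1) = 0
g(0) = 1
f(1) = -1

-1


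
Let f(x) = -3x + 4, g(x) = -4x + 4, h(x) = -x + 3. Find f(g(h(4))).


h(4) = -1
g(-1) = 8
f(8) = -20

-20


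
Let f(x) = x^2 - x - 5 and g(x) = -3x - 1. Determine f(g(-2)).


g(-2) = 5
f(5) = 1*(5)^2 - 1*(5) - 5 = 15

15


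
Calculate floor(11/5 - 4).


11/5 = 2.2
2.2 - 4 = -1.8
floor(-1.8) = -2

-2


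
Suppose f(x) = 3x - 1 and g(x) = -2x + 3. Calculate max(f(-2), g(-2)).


f(-2) = -7
g(-2) = 7
max = 7

7


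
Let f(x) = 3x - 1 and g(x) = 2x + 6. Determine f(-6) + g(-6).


-25


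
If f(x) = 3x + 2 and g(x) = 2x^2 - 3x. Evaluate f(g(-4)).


134


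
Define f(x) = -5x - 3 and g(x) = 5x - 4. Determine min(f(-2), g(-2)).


f(-2) = 7
g(-2) = -14
min = -14

-14


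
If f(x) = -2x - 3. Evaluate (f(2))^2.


f(2) = -7
(-7)^2 = 49

49


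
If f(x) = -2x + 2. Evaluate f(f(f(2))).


f(2) = -2
f(-2) = 6
f(6) = -10

-10


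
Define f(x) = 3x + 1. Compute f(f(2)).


f(2) = 7
f(7) = 22

22


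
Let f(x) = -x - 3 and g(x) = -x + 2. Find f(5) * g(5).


f(5) = -8
g(5) = -3
Product = 24

24


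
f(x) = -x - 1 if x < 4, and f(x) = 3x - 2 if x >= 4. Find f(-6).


-6 satisfies x < 4
f(-6) = 5

5


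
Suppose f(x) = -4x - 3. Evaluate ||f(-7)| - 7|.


18


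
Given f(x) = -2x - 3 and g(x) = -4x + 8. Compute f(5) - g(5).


f(5) = -13
g(5) = -12
Difference = -1

-1


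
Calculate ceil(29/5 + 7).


29/5 = 5.8
5.8 + 7 = 12.8
ceil(12.8) = 13

13


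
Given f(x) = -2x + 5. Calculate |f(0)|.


f(0) = 5
|5| = 5

5


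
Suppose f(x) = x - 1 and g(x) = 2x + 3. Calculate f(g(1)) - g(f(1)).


f(g(1)) = 4
g(f(1)) = 3
Difference = 1

1


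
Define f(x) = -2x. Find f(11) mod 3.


f(11) = -22
-22 mod 3 = 2

2


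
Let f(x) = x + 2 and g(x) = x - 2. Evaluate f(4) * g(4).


12


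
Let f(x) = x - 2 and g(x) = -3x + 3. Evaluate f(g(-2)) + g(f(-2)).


f(g(-2)) = 7
g(f(-2)) = 15
Sum = 22

22


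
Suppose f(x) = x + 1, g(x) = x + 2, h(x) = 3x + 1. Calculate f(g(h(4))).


h(4) = 13
g(13) = 15
f(15) = 16

16


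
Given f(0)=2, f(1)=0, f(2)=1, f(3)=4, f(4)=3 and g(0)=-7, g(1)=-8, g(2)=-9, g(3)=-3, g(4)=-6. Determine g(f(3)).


-6


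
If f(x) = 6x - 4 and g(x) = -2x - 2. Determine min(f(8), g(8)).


-18


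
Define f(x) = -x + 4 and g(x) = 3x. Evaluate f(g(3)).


g(3) = 9
f(9) = -5

-5


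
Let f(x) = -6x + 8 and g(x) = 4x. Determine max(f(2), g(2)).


f(2) = -4
g(2) = 8
max = 8

8


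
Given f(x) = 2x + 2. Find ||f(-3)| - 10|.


6


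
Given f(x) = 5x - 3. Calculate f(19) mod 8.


f(19) = 92
92 mod 8 = 4

4


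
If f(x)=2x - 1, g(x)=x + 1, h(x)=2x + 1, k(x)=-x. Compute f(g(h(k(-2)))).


k(-2) = 2
h(2) = 5
g(5) = 6
f(6) = 11

11


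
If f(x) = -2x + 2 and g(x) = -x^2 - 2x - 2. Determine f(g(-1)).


g(-1) = -1
f(-1) = 4

4


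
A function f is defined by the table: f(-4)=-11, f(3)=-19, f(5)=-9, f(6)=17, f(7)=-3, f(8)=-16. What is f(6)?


Reading from the table at x = 6

17


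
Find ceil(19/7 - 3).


19/7 = 2.7143
2.7143 - 3 = -0.2857
ceil(-0.2857) = 0

0


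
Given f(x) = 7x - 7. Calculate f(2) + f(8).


56


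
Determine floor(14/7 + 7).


14/7 = 2
2 + 7 = 9
floor(9) = 9

9


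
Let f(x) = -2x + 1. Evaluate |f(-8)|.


f(-8) = 17
|17| = 17

17


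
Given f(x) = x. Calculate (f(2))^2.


f(2) = 2
(2)^2 = 4

4


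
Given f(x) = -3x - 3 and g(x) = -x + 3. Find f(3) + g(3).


f(3) = -12
g(3) = 0
Sum = -12

-12


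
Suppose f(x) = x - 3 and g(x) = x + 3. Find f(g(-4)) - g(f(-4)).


0


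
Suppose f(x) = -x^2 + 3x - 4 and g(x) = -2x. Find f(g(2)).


g(2) = -4
f(-4) = (-1)*(-4)^2 + 3*(-4) - 4 = -32

-32


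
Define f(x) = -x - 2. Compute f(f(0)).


f(0) = -2
f(-2) = 0

0


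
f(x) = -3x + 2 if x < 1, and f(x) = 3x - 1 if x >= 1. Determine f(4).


4 satisfies x >= 1
f(4) = 11

11


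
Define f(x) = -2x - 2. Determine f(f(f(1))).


f(1) = -4
f(-4) = 6
f(6) = -14

-14


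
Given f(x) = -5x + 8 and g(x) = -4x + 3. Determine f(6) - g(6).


-1


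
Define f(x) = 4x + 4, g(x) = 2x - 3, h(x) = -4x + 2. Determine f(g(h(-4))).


h(-4) = 18
g(18) = 33
f(33) = 136

136


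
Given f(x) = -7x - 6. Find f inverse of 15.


Solve -7x - 6 = 15
x = (15 + 6) / (-7) = -3

-3


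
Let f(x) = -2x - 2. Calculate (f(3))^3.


f(3) = -8
(-8)^3 = -512

-512


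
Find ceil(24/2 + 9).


21


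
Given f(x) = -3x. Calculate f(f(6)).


f(6) = -18
f(-18) = 54

54


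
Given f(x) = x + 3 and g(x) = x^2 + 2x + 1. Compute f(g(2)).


g(2) = 9
f(9) = 12

12


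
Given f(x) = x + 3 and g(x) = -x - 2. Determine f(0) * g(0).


f(0) = 3
g(0) = -2
Product = -6

-6


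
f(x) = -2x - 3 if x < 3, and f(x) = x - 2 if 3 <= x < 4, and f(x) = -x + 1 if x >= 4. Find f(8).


8 satisfies x >= 4
f(8) = -7

-7


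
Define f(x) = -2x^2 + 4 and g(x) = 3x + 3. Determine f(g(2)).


-158


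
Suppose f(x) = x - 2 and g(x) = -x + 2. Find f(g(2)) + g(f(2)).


f(g(2)) = -2
g(f(2)) = 2
Sum = 0

0


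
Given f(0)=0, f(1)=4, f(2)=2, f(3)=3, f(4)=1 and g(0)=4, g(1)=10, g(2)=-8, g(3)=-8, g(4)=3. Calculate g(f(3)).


f(3) = 3
g(3) = -8

-8


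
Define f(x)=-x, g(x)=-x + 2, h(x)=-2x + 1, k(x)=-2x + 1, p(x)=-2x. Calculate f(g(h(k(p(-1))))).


p(-1) = 2
k(2) = -3
h(-3) = 7
g(7) = -5
f(-5) = 5

5


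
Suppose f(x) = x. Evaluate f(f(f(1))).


1


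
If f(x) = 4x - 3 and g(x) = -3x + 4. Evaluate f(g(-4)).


g(-4) = 16
f(16) = 61

61


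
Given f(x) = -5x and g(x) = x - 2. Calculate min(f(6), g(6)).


f(6) = -30
g(6) = 4
min = -30

-30


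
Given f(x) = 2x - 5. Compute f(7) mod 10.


f(7) = 9
9 mod 10 = 9

9


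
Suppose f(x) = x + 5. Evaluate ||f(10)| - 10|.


f(10) = 15
|15| = 15
|15 - 10| = 5

5


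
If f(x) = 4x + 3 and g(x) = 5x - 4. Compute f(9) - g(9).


f(9) = 39
g(9) = 41
Difference = -2

-2


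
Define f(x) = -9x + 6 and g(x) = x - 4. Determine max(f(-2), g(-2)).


f(-2) = 24
g(-2) = -6
max = 24

24


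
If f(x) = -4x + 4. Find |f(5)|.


f(5) = -16
|-16| = 16

16


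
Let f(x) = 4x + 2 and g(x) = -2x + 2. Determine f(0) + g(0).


4


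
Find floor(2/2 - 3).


2/2 = 1
1 - 3 = -2
floor(-2) = -2

-2


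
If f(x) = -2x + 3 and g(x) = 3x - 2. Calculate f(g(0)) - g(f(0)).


f(g(0)) = 7
g(f(0)) = 7
Difference = 0

0


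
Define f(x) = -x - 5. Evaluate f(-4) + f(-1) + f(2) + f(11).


f(-4) = -1
f(-1) = -4
f(2) = -7
f(11) = -16
Sum = -28

-28


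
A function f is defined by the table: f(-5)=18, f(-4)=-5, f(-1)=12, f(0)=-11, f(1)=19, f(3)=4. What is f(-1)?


Reading from the table at x = -1

12


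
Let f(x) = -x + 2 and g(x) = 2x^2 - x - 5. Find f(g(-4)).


-29


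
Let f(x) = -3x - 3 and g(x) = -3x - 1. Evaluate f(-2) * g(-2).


f(-2) = 3
g(-2) = 5
Product = 15

15


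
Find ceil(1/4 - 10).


1/4 = 0.25
0.25 - 10 = -9.75
ceil(-9.75) = -9

-9


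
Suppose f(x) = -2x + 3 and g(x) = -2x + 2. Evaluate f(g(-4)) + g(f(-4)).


f(g(-4)) = -17
g(f(-4)) = -20
Sum = -37

-37


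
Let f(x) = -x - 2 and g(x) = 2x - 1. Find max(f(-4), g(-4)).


f(-4) = 2
g(-4) = -9
max = 2

2


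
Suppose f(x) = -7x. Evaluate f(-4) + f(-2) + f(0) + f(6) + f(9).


-63


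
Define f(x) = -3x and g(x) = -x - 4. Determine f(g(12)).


g(12) = -16
f(-16) = 48

48


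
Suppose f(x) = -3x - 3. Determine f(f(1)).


f(1) = -6
f(-6) = 15

15


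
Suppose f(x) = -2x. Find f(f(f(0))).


0


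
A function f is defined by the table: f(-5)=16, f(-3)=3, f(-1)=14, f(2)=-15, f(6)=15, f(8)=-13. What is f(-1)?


Reading from the table at x = -1

14


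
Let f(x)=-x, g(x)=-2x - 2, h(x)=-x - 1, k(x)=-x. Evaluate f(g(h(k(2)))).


k(2) = -2
h(-2) = 1
g(1) = -4
f(-4) = 4

4


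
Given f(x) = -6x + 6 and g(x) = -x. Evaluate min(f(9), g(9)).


-48


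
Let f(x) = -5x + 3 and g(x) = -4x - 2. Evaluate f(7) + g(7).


-62


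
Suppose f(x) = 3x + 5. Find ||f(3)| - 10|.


f(3) = 14
|14| = 14
|14 - 10| = 4

4


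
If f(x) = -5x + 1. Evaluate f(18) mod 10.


f(18) = -89
-89 mod 10 = 1

1


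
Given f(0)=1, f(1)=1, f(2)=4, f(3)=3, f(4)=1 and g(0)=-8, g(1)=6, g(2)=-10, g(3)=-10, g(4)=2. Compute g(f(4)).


6


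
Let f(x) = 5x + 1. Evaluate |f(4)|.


f(4) = 21
|21| = 21

21


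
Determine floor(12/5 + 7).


12/5 = 2.4
2.4 + 7 = 9.4
floor(9.4) = 9

9


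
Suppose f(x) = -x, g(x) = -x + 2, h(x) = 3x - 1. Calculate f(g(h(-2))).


h(-2) = -7
g(-7) = 9
f(9) = -9

-9


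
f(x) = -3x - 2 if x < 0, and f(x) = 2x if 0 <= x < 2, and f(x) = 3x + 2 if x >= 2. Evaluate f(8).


26


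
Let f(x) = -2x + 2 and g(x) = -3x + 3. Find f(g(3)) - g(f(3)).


f(g(3)) = 14
g(f(3)) = 15
Difference = -1

-1


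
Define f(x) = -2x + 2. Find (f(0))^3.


f(0) = 2
(2)^3 = 8

8


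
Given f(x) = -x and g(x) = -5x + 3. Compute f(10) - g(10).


37


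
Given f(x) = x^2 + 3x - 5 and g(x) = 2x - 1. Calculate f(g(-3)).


g(-3) = -7
f(-7) = 1*(-7)^2 + 3*(-7) - 5 = 23

23


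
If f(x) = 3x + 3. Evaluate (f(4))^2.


f(4) = 15
(15)^2 = 225

225


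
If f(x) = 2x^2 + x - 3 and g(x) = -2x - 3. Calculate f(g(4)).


g(4) = -11
f(-11) = 2*(-11)^2 + 1*(-11) - 3 = 228

228


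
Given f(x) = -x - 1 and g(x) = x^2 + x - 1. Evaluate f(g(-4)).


-12


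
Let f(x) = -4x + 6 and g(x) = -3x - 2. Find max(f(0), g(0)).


f(0) = 6
g(0) = -2
max = 6

6


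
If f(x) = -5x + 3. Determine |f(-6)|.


f(-6) = 33
|33| = 33

33


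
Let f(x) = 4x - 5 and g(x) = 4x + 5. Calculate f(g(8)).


g(8) = 37
f(37) = 143

143


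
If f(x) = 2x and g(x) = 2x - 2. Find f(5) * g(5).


f(5) = 10
g(5) = 8
Product = 80

80


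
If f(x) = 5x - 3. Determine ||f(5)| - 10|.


f(5) = 22
|22| = 22
|22 - 10| = 12

12


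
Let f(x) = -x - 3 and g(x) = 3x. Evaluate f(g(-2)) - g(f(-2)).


f(g(-2)) = 3
g(f(-2)) = -3
Difference = 6

6


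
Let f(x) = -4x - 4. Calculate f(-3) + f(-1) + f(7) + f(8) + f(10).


-104


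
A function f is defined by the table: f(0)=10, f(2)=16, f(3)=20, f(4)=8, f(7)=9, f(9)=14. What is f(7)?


Reading from the table at x = 7

9


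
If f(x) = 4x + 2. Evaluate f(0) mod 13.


f(0) = 2
2 mod 13 = 2

2


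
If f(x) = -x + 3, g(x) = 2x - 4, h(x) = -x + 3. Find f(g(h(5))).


h(5) = -2
g(-2) = -8
f(-8) = 11

11


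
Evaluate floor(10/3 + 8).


11


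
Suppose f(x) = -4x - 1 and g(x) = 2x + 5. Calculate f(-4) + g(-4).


f(-4) = 15
g(-4) = -3
Sum = 12

12


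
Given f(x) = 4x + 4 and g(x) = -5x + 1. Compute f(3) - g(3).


f(3) = 16
g(3) = -14
Difference = 30

30


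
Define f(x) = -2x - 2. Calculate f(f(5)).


f(5) = -12
f(-12) = 22

22


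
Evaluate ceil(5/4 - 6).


5/4 = 1.25
1.25 - 6 = -4.75
ceil(-4.75) = -4

-4


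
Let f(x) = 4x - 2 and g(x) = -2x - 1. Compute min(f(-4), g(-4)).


f(-4) = -18
g(-4) = 7
min = -18

-18


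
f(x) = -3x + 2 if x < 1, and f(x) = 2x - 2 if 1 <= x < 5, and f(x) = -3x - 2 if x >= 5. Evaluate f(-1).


-1 satisfies x < 1
f(-1) = 5

5


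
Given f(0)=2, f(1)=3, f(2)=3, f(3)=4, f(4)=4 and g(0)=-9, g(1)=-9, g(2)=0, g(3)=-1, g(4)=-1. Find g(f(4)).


f(4) = 4
g(4) = -1

-1


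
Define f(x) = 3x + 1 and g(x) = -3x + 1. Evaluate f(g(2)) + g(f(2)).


f(g(2)) = -14
g(f(2)) = -20
Sum = -34

-34


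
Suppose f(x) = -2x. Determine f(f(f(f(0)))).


f(0) = 0
f(0) = 0
f(0) = 0
f(0) = 0

0


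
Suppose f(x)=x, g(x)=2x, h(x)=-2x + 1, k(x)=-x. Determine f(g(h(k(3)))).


k(3) = -3
h(-3) = 7
g(7) = 14
f(14) = 14

14


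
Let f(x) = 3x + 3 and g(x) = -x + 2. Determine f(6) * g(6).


f(6) = 21
g(6) = -4
Product = -84

-84


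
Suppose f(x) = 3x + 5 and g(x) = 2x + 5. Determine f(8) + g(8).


f(8) = 29
g(8) = 21
Sum = 50

50


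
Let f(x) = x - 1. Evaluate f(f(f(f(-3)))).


f(-3) = -4
f(-4) = -5
f(-5) = -6
f(-6) = -7

-7


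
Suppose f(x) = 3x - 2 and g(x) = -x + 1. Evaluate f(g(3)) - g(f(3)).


f(g(3)) = -8
g(f(3)) = -6
Difference = -2

-2


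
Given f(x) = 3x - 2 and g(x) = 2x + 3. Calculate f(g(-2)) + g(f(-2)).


f(g(-2)) = -5
g(f(-2)) = -13
Sum = -18

-18


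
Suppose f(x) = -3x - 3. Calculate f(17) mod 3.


f(17) = -54
-54 mod 3 = 0

0


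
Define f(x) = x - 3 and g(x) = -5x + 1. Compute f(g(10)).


-52


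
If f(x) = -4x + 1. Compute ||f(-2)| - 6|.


f(-2) = 9
|9| = 9
|9 - 6| = 3

3


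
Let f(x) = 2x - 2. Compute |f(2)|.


2


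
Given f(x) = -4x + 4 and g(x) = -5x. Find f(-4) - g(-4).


f(-4) = 20
g(-4) = 20
Difference = 0

0


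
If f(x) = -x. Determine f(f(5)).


f(5) = -5
f(-5) = 5

5


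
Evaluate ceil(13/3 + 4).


13/3 = 4.3333
4.3333 + 4 = 8.3333
ceil(8.3333) = 9

9


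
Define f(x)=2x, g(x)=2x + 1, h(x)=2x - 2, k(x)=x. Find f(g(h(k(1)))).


2


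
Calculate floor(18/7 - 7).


18/7 = 2.5714
2.5714 - 7 = -4.4286
floor(-4.4286) = -5

-5


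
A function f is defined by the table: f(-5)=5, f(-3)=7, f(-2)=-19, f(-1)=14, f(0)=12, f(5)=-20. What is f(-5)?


Reading from the table at x = -5

5


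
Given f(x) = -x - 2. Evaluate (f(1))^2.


f(1) = -3
(-3)^2 = 9

9


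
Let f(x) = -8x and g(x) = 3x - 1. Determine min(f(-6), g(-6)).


f(-6) = 48
g(-6) = -19
min = -19

-19


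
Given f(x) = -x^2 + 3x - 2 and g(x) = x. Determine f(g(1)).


g(1) = 1
f(1) = (-1)*(1)^2 + 3*(1) - 2 = 0

0


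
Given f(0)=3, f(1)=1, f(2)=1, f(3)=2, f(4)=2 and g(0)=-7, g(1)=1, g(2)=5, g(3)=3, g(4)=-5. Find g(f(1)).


f(1) = 1
g(1) = 1

1


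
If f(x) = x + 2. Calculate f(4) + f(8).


f(4) = 6
f(8) = 10
Sum = 16

16


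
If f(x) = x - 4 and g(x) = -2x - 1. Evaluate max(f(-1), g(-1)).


f(-1) = -5
g(-1) = 1
max = 1

1


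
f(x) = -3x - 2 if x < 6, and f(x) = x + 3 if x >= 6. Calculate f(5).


-17


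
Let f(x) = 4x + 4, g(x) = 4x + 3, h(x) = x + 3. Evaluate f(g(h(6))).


h(6) = 9
g(9) = 39
f(39) = 160

160


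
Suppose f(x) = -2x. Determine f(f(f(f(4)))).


64


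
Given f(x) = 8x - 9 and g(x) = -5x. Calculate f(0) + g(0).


f(0) = -9
g(0) = 0
Sum = -9

-9


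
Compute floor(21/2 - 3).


21/2 = 10.5
10.5 - 3 = 7.5
floor(7.5) = 7

7


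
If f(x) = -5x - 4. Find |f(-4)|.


16


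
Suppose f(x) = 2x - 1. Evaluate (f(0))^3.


f(0) = -1
(-1)^3 = -1

-1


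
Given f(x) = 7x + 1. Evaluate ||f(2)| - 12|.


f(2) = 15
|15| = 15
|15 - 12| = 3

3


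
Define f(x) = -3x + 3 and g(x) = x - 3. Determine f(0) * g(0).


f(0) = 3
g(0) = -3
Product = -9

-9


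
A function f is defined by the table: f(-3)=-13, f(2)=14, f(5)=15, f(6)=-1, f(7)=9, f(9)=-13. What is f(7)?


Reading from the table at x = 7

9


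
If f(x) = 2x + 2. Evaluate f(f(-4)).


f(-4) = -6
f(-6) = -10

-10


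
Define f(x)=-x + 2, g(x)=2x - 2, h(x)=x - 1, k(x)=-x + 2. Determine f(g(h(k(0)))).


k(0) = 2
h(2) = 1
g(1) = 0
f(0) = 2

2


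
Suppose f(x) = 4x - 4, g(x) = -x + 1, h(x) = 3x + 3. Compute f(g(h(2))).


h(2) = 9
g(9) = -8
f(-8) = -36

-36


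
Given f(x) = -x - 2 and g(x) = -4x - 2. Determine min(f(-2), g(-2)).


f(-2) = 0
g(-2) = 6
min = 0

0


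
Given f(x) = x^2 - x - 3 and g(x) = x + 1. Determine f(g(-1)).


g(-1) = 0
f(0) = 1*(0)^2 - 1*(0) - 3 = -3

-3


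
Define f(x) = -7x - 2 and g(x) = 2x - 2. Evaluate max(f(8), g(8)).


f(8) = -58
g(8) = 14
max = 14

14


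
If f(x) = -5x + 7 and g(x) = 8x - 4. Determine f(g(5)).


g(5) = 36
f(36) = -173

-173


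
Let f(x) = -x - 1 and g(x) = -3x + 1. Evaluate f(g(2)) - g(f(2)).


f(g(2)) = 4
g(f(2)) = 10
Difference = -6

-6


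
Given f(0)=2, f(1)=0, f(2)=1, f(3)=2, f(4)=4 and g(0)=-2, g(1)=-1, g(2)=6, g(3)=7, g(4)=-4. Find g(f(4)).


f(4) = 4
g(4) = -4

-4


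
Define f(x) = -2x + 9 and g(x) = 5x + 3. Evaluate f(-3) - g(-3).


f(-3) = 15
g(-3) = -12
Difference = 27

27


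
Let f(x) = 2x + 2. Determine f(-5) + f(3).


f(-5) = -8
f(3) = 8
Sum = 0

0


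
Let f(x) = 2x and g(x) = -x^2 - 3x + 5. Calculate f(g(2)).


g(2) = -5
f(-5) = -10

-10


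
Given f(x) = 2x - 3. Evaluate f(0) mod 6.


f(0) = -3
-3 mod 6 = 3

3


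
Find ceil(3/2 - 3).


3/2 = 1.5
1.5 - 3 = -1.5
ceil(-1.5) = -1

-1


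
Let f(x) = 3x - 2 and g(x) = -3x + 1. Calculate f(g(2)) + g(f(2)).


f(g(2)) = -17
g(f(2)) = -11
Sum = -28

-28


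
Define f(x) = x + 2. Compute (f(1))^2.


f(1) = 3
(3)^2 = 9

9


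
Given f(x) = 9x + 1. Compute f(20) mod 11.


f(20) = 181
181 mod 11 = 5

5


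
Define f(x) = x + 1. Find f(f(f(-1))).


f(-1) = 0
f(0) = 1
f(1) = 2

2


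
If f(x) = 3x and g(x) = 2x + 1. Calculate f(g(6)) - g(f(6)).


f(g(6)) = 39
g(f(6)) = 37
Difference = 2

2


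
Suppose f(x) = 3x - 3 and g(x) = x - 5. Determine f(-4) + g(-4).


f(-4) = -15
g(-4) = -9
Sum = -24

-24


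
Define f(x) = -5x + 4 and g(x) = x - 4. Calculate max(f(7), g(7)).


f(7) = -31
g(7) = 3
max = 3

3


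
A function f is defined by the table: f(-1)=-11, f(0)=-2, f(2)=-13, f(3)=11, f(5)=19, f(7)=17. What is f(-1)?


Reading from the table at x = -1

-11


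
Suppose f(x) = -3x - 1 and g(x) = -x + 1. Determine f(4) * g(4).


f(4) = -13
g(4) = -3
Product = 39

39


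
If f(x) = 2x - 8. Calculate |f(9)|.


f(9) = 10
|10| = 10

10


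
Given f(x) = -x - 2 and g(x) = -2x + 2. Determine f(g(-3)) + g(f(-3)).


f(g(-3)) = -10
g(f(-3)) = 0
Sum = -10

-10


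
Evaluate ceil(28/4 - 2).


28/4 = 7
7 - 2 = 5
ceil(5) = 5

5


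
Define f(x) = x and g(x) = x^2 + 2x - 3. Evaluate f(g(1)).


g(1) = 0
f(0) = 0

0


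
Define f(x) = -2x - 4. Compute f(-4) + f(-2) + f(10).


f(-4) = 4
f(-2) = 0
f(10) = -24
Sum = -20

-20


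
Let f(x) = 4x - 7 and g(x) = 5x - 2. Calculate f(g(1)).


g(1) = 3
f(3) = 5

5


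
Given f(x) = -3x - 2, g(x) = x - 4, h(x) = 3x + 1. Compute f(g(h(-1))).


h(-1) = -2
g(-2) = -6
f(-6) = 16

16


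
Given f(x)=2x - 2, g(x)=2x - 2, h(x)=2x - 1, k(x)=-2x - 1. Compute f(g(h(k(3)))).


k(3) = -7
h(-7) = -15
g(-15) = -32
f(-32) = -66

-66


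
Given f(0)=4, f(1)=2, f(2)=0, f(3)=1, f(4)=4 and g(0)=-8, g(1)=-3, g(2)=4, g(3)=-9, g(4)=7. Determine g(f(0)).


7


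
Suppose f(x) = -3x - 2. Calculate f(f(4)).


f(4) = -14
f(-14) = 40

40


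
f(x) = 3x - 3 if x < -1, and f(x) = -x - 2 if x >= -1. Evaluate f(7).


7 satisfies x >= -1
f(7) = -9

-9


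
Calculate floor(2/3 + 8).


2/3 = 0.6667
0.6667 + 8 = 8.6667
floor(8.6667) = 8

8


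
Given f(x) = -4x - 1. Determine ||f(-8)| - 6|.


f(-8) = 31
|31| = 31
|31 - 6| = 25

25


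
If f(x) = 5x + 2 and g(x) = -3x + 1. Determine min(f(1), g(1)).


f(1) = 7
g(1) = -2
min = -2

-2


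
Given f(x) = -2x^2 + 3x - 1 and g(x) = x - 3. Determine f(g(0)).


g(0) = -3
f(-3) = (-2)*(-3)^2 + 3*(-3) - 1 = -28

-28


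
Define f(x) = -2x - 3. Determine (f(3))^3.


f(3) = -9
(-9)^3 = -729

-729


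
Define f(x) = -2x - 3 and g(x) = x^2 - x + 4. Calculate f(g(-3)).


-35


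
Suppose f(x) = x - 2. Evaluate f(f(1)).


f(1) = -1
f(-1) = -3

-3


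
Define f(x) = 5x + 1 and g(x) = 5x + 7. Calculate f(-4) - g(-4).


f(-4) = -19
g(-4) = -13
Difference = -6

-6


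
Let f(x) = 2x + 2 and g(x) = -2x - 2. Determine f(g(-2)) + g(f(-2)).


f(g(-2)) = 6
g(f(-2)) = 2
Sum = 8

8


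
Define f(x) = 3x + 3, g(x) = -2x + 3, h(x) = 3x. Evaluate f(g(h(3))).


h(3) = 9
g(9) = -15
f(-15) = -42

-42


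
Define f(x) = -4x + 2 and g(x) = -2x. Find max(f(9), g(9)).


f(9) = -34
g(9) = -18
max = -18

-18


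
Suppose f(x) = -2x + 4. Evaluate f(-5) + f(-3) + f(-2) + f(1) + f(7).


f(-5) = 14
f(-3) = 10
f(-2) = 8
f(1) = 2
f(7) = -10
Sum = 24

24


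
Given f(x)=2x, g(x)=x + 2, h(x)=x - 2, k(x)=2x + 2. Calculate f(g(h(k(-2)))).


-4


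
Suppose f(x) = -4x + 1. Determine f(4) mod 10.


f(4) = -15
-15 mod 10 = 5

5


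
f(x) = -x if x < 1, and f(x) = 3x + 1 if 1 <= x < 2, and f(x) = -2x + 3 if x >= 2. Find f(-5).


-5 satisfies x < 1
f(-5) = 5

5


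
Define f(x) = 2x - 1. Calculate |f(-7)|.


f(-7) = -15
|-15| = 15

15


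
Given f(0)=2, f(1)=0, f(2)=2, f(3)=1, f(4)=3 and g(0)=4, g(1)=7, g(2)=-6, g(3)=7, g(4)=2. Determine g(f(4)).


f(4) = 3
g(3) = 7

7


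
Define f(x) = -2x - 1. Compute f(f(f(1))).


f(1) = -3
f(-3) = 5
f(5) = -11

-11


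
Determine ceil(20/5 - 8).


20/5 = 4
4 - 8 = -4
ceil(-4) = -4

-4


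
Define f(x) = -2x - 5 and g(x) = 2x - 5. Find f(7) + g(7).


f(7) = -19
g(7) = 9
Sum = -10

-10


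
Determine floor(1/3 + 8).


8


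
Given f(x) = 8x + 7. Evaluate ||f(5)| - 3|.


f(5) = 47
|47| = 47
|47 - 3| = 44

44


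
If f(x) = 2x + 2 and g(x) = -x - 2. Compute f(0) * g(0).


f(0) = 2
g(0) = -2
Product = -4

-4


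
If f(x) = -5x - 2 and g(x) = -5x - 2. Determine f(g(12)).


g(12) = -62
f(-62) = 308

308


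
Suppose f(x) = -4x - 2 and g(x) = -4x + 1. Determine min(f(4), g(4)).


f(4) = -18
g(4) = -15
min = -18

-18


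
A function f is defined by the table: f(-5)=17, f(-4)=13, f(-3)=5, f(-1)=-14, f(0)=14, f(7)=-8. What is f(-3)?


Reading from the table at x = -3

5


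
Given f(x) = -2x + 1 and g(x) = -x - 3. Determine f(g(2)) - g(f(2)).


f(g(2)) = 11
g(f(2)) = 0
Difference = 11

11


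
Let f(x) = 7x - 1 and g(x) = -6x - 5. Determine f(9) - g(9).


f(9) = 62
g(9) = -59
Difference = 121

121


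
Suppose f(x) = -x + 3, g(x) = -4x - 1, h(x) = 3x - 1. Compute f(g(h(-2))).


h(-2) = -7
g(-7) = 27
f(27) = -24

-24


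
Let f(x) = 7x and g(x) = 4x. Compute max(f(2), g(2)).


f(2) = 14
g(2) = 8
max = 14

14


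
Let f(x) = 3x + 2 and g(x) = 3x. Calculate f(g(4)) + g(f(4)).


f(g(4)) = 38
g(f(4)) = 42
Sum = 80

80


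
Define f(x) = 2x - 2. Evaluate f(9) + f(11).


36


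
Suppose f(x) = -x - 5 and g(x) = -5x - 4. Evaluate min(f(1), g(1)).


f(1) = -6
g(1) = -9
min = -9

-9


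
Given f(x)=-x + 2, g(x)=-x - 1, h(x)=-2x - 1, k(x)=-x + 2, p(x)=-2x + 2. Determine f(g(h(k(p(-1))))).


p(-1) = 4
k(4) = -2
h(-2) = 3
g(3) = -4
f(-4) = 6

6


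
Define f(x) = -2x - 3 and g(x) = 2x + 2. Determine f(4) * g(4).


-110


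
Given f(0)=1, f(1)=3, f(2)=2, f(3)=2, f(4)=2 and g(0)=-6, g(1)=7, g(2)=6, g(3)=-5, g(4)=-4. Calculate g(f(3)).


f(3) = 2
g(2) = 6

6


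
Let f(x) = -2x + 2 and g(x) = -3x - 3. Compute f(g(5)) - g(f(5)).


17


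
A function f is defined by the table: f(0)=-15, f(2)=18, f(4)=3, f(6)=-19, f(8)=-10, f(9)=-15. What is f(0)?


Reading from the table at x = 0

-15


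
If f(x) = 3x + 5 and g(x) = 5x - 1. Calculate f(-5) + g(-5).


f(-5) = -10
g(-5) = -26
Sum = -36

-36


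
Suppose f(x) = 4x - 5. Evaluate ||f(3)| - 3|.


f(3) = 7
|7| = 7
|7 - 3| = 4

4


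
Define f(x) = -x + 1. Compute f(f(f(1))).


f(1) = 0
f(0) = 1
f(1) = 0

0


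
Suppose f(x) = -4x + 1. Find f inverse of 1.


Solve -4x + 1 = 1
x = (1 - 1) / (-4) = 0

0


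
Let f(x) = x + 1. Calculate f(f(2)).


f(2) = 3
f(3) = 4

4


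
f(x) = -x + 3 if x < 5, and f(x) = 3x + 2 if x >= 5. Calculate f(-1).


-1 satisfies x < 5
f(-1) = 4

4


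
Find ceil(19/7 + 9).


19/7 = 2.7143
2.7143 + 9 = 11.7143
ceil(11.7143) = 12

12


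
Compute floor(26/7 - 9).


-6


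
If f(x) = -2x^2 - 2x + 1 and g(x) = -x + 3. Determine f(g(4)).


g(4) = -1
f(-1) = (-2)*(-1)^2 - 2*(-1) + 1 = 1

1


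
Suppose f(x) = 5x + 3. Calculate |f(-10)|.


f(-10) = -47
|-47| = 47

47


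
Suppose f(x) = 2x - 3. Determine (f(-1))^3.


f(-1) = -5
(-5)^3 = -125

-125


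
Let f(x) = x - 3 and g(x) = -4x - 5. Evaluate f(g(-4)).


g(-4) = 11
f(11) = 8

8


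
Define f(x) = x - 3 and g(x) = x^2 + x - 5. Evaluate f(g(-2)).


g(-2) = -3
f(-3) = -6

-6


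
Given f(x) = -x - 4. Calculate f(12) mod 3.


2


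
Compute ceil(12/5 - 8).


12/5 = 2.4
2.4 - 8 = -5.6
ceil(-5.6) = -5

-5


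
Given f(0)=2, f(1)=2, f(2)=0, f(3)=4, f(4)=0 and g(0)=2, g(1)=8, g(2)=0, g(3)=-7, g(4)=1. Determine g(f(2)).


2


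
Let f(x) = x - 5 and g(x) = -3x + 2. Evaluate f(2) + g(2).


f(2) = -3
g(2) = -4
Sum = -7

-7


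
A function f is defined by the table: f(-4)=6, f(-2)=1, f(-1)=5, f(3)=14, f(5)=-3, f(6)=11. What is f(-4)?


Reading from the table at x = -4

6


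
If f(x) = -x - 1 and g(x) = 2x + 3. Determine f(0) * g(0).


f(0) = -1
g(0) = 3
Product = -3

-3


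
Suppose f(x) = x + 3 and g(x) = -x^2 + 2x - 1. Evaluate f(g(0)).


g(0) = -1
f(-1) = 2

2


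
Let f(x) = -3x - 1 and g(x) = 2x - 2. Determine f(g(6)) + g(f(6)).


f(g(6)) = -31
g(f(6)) = -40
Sum = -71

-71


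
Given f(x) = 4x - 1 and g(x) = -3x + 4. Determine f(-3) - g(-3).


f(-3) = -13
g(-3) = 13
Difference = -26

-26


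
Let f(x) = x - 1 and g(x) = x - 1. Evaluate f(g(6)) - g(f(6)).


f(g(6)) = 4
g(f(6)) = 4
Difference = 0

0


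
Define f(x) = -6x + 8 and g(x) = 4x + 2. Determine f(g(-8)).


g(-8) = -30
f(-30) = 188

188


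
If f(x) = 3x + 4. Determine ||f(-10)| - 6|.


f(-10) = -26
|-26| = 26
|26 - 6| = 20

20


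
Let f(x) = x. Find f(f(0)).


f(0) = 0
f(0) = 0

0


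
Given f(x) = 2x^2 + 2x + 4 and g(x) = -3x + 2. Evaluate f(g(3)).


88


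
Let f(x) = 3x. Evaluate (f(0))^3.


f(0) = 0
(0)^3 = 0

0


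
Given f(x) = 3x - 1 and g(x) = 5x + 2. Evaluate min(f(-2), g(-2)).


f(-2) = -7
g(-2) = -8
min = -8

-8


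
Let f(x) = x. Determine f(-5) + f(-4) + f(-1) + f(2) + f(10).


f(-5) = -5
f(-4) = -4
f(-1) = -1
f(2) = 2
f(10) = 10
Sum = 2

2


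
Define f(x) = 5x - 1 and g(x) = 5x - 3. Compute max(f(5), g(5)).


f(5) = 24
g(5) = 22
max = 24

24


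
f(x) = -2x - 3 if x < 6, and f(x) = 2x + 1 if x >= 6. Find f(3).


3 satisfies x < 6
f(3) = -9

-9


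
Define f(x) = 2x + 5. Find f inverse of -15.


Solve 2x + 5 = -15
x = (-15 - 5) / 2 = -10

-10


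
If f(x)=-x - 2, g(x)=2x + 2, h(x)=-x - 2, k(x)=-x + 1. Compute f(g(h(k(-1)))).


k(-1) = 2
h(2) = -4
g(-4) = -6
f(-6) = 4

4


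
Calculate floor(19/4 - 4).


0


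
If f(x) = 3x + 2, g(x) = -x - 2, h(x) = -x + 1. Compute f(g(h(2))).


h(2) = -1
g(-1) = -1
f(-1) = -1

-1


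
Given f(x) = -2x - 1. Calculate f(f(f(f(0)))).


f(0) = -1
f(-1) = 1
f(1) = -3
f(-3) = 5

5


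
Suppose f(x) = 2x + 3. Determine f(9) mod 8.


f(9) = 21
21 mod 8 = 5

5


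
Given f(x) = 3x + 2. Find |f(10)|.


f(10) = 32
|32| = 32

32


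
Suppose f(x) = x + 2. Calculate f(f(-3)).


f(-3) = -1
f(-1) = 1

1


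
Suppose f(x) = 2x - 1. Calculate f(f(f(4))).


f(4) = 7
f(7) = 13
f(13) = 25

25


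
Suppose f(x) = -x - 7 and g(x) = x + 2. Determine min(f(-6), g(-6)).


f(-6) = -1
g(-6) = -4
min = -4

-4


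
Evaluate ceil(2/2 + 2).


2/2 = 1
1 + 2 = 3
ceil(3) = 3

3


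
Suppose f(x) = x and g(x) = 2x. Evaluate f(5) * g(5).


50


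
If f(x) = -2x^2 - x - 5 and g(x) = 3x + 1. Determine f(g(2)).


-110


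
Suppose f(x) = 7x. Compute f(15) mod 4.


f(15) = 105
105 mod 4 = 1

1


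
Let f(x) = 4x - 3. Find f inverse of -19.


Solve 4x - 3 = -19
x = (-19 + 3) / 4 = -4

-4


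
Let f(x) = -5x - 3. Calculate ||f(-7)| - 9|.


f(-7) = 32
|32| = 32
|32 - 9| = 23

23


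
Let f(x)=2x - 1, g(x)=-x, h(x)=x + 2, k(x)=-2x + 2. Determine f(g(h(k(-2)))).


k(-2) = 6
h(6) = 8
g(8) = -8
f(-8) = -17

-17


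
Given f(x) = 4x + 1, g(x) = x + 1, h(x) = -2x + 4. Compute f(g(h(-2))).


h(-2) = 8
g(8) = 9
f(9) = 37

37


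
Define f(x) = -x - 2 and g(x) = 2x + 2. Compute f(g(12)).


g(12) = 26
f(26) = -28

-28


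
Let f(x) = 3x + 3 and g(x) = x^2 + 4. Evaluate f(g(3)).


g(3) = 13
f(13) = 42

42


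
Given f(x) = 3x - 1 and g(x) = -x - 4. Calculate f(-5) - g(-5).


f(-5) = -16
g(-5) = 1
Difference = -17

-17


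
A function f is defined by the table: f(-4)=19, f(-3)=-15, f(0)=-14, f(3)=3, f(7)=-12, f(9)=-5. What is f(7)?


Reading from the table at x = 7

-12


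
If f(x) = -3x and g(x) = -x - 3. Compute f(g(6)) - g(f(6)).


f(g(6)) = 27
g(f(6)) = 15
Difference = 12

12


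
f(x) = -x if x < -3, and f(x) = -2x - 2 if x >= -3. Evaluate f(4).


4 satisfies x >= -3
f(4) = -10

-10


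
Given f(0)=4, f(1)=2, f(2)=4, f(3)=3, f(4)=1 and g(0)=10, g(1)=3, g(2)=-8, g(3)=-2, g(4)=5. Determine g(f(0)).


f(0) = 4
g(4) = 5

5


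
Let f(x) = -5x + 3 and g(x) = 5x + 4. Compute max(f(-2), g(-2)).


13


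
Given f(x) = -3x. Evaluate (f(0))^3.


f(0) = 0
(0)^3 = 0

0


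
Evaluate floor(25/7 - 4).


25/7 = 3.5714
3.5714 - 4 = -0.4286
floor(-0.4286) = -1

-1


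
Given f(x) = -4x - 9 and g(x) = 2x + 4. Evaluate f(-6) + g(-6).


f(-6) = 15
g(-6) = -8
Sum = 7

7


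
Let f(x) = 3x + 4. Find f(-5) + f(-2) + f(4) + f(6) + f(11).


62


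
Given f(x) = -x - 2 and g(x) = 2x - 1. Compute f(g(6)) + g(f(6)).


f(g(6)) = -13
g(f(6)) = -17
Sum = -30

-30


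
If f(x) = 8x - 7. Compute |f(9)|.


f(9) = 65
|65| = 65

65


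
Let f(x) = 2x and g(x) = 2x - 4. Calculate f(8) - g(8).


f(8) = 16
g(8) = 12
Difference = 4

4


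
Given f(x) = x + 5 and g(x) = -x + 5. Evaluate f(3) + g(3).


f(3) = 8
g(3) = 2
Sum = 10

10


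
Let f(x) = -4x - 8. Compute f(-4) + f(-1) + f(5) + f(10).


f(-4) = 8
f(-1) = -4
f(5) = -28
f(10) = -48
Sum = -72

-72


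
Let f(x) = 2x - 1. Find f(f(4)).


13


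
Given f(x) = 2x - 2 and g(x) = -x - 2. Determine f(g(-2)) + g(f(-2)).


f(g(-2)) = -2
g(f(-2)) = 4
Sum = 2

2


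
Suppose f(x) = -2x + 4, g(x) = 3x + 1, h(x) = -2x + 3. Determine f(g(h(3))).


h(3) = -3
g(-3) = -8
f(-8) = 20

20


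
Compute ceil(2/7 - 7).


2/7 = 0.2857
0.2857 - 7 = -6.7143
ceil(-6.7143) = -6

-6


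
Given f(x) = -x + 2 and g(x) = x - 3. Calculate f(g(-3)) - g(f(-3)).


f(g(-3)) = 8
g(f(-3)) = 2
Difference = 6

6


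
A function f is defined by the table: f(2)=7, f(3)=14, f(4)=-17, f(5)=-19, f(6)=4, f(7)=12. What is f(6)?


4


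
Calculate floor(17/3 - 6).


17/3 = 5.6667
5.6667 - 6 = -0.3333
floor(-0.3333) = -1

-1


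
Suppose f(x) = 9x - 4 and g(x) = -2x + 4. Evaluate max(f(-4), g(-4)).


12


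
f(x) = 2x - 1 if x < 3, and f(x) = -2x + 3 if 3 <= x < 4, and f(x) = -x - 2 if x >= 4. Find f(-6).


-6 satisfies x < 3
f(-6) = -13

-13


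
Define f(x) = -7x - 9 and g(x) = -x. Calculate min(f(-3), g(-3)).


f(-3) = 12
g(-3) = 3
min = 3

3


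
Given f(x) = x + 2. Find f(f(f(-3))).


f(-3) = -1
f(-1) = 1
f(1) = 3

3


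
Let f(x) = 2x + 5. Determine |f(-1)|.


f(-1) = 3
|3| = 3

3


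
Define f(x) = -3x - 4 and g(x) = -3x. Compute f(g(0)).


-4


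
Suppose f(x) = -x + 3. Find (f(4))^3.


-1


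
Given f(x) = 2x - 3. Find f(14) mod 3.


f(14) = 25
25 mod 3 = 1

1


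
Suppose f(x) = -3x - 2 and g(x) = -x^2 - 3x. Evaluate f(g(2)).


g(2) = -10
f(-10) = 28

28


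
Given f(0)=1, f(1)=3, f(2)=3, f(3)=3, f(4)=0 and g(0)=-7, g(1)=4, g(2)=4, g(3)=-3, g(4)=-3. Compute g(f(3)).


-3


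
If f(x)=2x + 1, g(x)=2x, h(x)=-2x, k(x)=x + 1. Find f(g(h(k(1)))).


k(1) = 2
h(2) = -4
g(-4) = -8
f(-8) = -15

-15


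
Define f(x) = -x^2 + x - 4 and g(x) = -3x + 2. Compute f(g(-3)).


g(-3) = 11
f(11) = (-1)*(11)^2 + 1*(11) - 4 = -114

-114


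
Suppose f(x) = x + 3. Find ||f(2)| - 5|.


f(2) = 5
|5| = 5
|5 - 5| = 0

0


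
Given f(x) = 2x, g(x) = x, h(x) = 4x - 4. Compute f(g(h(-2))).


h(-2) = -12
g(-12) = -12
f(-12) = -24

-24


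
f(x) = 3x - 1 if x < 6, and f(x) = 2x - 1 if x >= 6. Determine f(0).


0 satisfies x < 6
f(0) = -1

-1


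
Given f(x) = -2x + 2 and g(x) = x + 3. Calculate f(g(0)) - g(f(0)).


f(g(0)) = -4
g(f(0)) = 5
Difference = -9

-9


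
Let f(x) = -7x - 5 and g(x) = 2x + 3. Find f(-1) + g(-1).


f(-1) = 2
g(-1) = 1
Sum = 3

3


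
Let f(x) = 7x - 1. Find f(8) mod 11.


f(8) = 55
55 mod 11 = 0

0


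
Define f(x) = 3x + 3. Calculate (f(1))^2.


f(1) = 6
(6)^2 = 36

36


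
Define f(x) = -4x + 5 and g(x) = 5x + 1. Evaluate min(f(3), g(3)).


-7


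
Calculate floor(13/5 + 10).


13/5 = 2.6
2.6 + 10 = 12.6
floor(12.6) = 12

12


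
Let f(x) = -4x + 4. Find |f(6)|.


f(6) = -20
|-20| = 20

20


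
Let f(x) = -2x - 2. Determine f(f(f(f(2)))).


f(2) = -6
f(-6) = 10
f(10) = -22
f(-22) = 42

42


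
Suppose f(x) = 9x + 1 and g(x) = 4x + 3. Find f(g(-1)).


g(-1) = -1
f(-1) = -8

-8


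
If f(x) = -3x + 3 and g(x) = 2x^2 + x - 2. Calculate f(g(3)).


g(3) = 19
f(19) = -54

-54


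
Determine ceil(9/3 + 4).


9/3 = 3
3 + 4 = 7
ceil(7) = 7

7


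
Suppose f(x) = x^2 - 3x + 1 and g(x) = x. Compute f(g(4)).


5


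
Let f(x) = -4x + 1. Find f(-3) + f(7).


f(-3) = 13
f(7) = -27
Sum = -14

-14


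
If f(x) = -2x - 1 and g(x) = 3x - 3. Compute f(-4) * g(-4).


f(-4) = 7
g(-4) = -15
Product = -105

-105


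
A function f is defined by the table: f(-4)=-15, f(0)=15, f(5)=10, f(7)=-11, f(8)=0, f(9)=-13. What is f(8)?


Reading from the table at x = 8

0


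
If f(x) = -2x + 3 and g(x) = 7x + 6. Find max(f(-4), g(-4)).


f(-4) = 11
g(-4) = -22
max = 11

11


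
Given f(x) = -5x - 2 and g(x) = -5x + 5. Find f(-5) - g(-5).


f(-5) = 23
g(-5) = 30
Difference = -7

-7


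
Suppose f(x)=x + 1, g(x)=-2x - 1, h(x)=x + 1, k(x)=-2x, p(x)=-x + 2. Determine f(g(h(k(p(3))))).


-6


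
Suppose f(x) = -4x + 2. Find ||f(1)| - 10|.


f(1) = -2
|-2| = 2
|2 - 10| = 8

8


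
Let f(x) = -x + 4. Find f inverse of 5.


Solve -x + 4 = 5
x = (5 - 4) / (-1) = -1

-1


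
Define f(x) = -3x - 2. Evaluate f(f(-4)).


-32


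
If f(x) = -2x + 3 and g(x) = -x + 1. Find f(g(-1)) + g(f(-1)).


-5


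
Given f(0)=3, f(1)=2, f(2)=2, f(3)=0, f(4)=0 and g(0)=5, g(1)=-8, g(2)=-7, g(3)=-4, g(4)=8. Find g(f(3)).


f(3) = 0
g(0) = 5

5


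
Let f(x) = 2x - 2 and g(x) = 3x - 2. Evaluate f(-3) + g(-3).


f(-3) = -8
g(-3) = -11
Sum = -19

-19


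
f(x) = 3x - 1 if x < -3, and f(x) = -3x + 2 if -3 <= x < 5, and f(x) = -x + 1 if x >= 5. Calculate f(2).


2 satisfies -3 <= x < 5
f(2) = -4

-4


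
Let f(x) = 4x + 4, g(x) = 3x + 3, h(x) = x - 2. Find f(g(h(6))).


h(6) = 4
g(4) = 15
f(15) = 64

64


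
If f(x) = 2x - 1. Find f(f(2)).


f(2) = 3
f(3) = 5

5


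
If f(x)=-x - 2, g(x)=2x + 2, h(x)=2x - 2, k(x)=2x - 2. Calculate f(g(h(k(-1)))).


k(-1) = -4
h(-4) = -10
g(-10) = -18
f(-18) = 16

16


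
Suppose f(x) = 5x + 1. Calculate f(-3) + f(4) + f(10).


f(-3) = -14
f(4) = 21
f(10) = 51
Sum = 58

58


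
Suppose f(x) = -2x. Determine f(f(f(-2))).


f(-2) = 4
f(4) = -8
f(-8) = 16

16


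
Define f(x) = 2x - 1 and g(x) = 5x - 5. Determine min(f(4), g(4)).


f(4) = 7
g(4) = 15
min = 7

7


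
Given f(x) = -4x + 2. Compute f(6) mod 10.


f(6) = -22
-22 mod 10 = 8

8


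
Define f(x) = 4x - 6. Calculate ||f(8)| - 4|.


f(8) = 26
|26| = 26
|26 - 4| = 22

22


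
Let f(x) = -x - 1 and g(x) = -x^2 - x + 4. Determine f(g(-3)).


g(-3) = -2
f(-2) = 1

1


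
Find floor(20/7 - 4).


20/7 = 2.8571
2.8571 - 4 = -1.1429
floor(-1.1429) = -2

-2


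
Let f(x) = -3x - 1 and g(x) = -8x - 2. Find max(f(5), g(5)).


f(5) = -16
g(5) = -42
max = -16

-16


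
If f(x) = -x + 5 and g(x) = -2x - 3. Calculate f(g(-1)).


g(-1) = -1
f(-1) = 6

6


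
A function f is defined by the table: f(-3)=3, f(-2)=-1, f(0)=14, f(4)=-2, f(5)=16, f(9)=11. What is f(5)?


Reading from the table at x = 5

16


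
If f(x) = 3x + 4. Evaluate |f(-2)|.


2


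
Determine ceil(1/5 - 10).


1/5 = 0.2
0.2 - 10 = -9.8
ceil(-9.8) = -9

-9


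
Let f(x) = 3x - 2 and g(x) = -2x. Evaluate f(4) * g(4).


f(4) = 10
g(4) = -8
Product = -80

-80


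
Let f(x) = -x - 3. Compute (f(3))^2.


f(3) = -6
(-6)^2 = 36

36


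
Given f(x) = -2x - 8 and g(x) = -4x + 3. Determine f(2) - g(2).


f(2) = -12
g(2) = -5
Difference = -7

-7


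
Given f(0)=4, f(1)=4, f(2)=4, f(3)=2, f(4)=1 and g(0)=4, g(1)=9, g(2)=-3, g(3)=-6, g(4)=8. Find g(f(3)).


f(3) = 2
g(2) = -3

-3


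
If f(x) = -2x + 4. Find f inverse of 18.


Solve -2x + 4 = 18
x = (18 - 4) / (-2) = -7

-7


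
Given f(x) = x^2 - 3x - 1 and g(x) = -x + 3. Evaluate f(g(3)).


g(3) = 0
f(0) = 1*(0)^2 - 3*(0) - 1 = -1

-1


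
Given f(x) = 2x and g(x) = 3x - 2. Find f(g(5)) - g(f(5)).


f(g(5)) = 26
g(f(5)) = 28
Difference = -2

-2


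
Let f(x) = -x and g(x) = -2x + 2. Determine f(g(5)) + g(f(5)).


20


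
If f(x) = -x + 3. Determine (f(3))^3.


f(3) = 0
(0)^3 = 0

0


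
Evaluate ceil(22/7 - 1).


22/7 = 3.1429
3.1429 - 1 = 2.1429
ceil(2.1429) = 3

3


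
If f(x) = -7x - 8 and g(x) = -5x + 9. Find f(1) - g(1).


f(1) = -15
g(1) = 4
Difference = -19

-19


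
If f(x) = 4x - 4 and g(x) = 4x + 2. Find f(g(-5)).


g(-5) = -18
f(-18) = -76

-76
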